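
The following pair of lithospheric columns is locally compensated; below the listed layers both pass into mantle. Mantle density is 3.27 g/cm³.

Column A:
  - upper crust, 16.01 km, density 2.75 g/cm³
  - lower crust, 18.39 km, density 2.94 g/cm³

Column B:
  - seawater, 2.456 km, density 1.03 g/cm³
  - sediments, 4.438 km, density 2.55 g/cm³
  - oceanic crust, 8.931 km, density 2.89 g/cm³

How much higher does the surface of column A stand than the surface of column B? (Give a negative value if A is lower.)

0.704 km

For any compensation level in the mantle, the mantle terms cancel and isostasy reduces to e = (Σt_A − Σt_B) − (Σ(ρt)_A − Σ(ρt)_B) / ρ_m.
Σt_A = 34.4 km; Σt_B = 15.825 km; Σ(ρt)_A = 98.0941; Σ(ρt)_B = 39.65717 (in km·g/cm³).
e = (34.4 − 15.825) − (98.0941 − 39.65717) / 3.27 = 0.704 km.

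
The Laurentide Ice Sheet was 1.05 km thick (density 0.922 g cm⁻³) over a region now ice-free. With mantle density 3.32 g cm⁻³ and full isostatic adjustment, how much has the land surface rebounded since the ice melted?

0.292 km

Removing the load lets mantle flow back in; uplift u satisfies ρ_ice t = ρ_m u.
u = t ρ_ice/ρ_m = 1.05 km × 0.922/3.32 = 0.292 km.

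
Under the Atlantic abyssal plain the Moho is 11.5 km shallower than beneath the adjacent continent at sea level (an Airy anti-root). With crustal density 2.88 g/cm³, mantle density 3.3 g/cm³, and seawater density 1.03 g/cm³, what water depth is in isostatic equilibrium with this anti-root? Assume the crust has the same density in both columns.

2.61 km

Replacing a thickness d of crust by seawater at the top must be balanced by replacing crust with mantle at the base: d (ρ_c − ρ_w) = a (ρ_m − ρ_c).
d = a (ρ_m − ρ_c)/(ρ_c − ρ_w) = 11.5 km × 0.42/1.85 = 2.61 km.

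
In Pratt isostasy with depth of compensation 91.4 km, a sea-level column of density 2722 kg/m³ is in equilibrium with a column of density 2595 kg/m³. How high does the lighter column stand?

4.47 km

ρ_ref D = ρ (D + h) → h = D (ρ_ref − ρ)/ρ.
h = 91.4 km × (2722 − 2595)/2595 = 4.47 km.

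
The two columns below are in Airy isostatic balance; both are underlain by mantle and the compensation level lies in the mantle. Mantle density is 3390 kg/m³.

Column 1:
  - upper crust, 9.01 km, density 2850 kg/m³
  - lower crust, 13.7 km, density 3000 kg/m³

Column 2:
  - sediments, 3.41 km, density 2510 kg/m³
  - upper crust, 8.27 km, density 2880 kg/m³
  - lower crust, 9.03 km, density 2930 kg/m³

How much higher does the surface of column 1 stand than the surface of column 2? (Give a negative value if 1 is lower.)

For any compensation level in the mantle, the mantle terms cancel and isostasy reduces to e = (Σt_1 − Σt_2) − (Σ(ρt)_1 − Σ(ρt)_2) / ρ_m.
Σt_1 = 22.71 km; Σt_2 = 20.71 km; Σ(ρt)_1 = 66778.5; Σ(ρt)_2 = 58834.6 (in km·kg/m³).
e = (22.71 − 20.71) − (66778.5 − 58834.6) / 3390 = −0.343 km.

−0.343 km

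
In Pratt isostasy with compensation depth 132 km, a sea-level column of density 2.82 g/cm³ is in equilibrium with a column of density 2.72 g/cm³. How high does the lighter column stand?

4.85 km

ρ_ref D = ρ (D + h) → h = D (ρ_ref − ρ)/ρ.
h = 132 km × (2.82 − 2.72)/2.72 = 4.85 km.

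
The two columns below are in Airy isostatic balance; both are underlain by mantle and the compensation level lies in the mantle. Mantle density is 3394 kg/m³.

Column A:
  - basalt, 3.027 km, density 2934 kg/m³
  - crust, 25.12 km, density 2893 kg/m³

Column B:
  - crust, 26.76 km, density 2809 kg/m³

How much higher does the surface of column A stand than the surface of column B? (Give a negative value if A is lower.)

−0.494 km

For any compensation level in the mantle, the mantle terms cancel and isostasy reduces to e = (Σt_A − Σt_B) − (Σ(ρt)_A − Σ(ρt)_B) / ρ_m.
Σt_A = 28.147 km; Σt_B = 26.76 km; Σ(ρt)_A = 81553.378; Σ(ρt)_B = 75168.84 (in km·kg/m³).
e = (28.147 − 26.76) − (81553.378 − 75168.84) / 3394 = −0.494 km.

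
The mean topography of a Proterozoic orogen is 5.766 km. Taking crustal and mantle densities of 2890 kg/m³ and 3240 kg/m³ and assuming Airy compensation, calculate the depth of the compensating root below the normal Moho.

Equating mass per unit area of the two columns: the weight of the topography is balanced by the buoyancy of the root, ρ_c h = (ρ_m − ρ_c) r.
r = h · ρ_c / (ρ_m − ρ_c) = 5.766 km × 2890 / (3240 − 2890) = 47.6 km.

47.6 km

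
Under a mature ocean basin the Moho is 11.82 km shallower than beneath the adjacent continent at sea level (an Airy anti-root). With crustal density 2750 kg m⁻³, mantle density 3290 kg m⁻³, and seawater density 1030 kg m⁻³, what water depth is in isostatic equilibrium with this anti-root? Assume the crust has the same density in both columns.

Replacing a thickness d of crust by seawater at the top must be balanced by replacing crust with mantle at the base: d (ρ_c − ρ_w) = a (ρ_m − ρ_c).
d = a (ρ_m − ρ_c)/(ρ_c − ρ_w) = 11.82 km × 540/1720 = 3.71 km.

3.71 km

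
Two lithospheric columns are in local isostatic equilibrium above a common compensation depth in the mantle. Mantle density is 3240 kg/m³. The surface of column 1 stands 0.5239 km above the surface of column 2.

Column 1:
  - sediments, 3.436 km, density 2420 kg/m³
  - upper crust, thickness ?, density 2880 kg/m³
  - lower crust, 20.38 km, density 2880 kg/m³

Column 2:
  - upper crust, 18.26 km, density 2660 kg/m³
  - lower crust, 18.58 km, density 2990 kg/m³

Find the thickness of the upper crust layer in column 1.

18.8 km

Take the compensation level at the base of the deeper column (depth z_c below the surface of column 1) and equate Σ ρ_i t_i down to z_c; mantle fills any gap and the z_c terms cancel.
Column 1: 3.436×2420 + x×2880 + 20.38×2880 + (z_c − 23.816 − x)×3240
Column 2: 0.5239×0 + 18.26×2660 + 18.58×2990 + (z_c − 0.5239 − 36.84)×3240
The z_c×3240 term appears on both sides and cancels. Collect the known terms of each column as K = Σ(ρt)_known − 3240 × (depth of known layers): K_1 = 67009.52 − 3240×23.816 = −10154.32; K_2 = 104125.8 − 3240×(0.5239 + 36.84) = −16933.236.
Balance: K_1 − x×(3240 − 2880) = K_2, so x = (K_1 − K_2)/(3240 − 2880) = 6778.92/360 = 18.8 km.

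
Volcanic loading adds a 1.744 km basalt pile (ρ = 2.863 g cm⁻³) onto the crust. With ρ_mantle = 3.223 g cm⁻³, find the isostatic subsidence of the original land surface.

1.55 km

Subaerial loading: s = t ρ_load / ρ_m.
s = 1.744 km × 2.863/3.223 = 1.55 km.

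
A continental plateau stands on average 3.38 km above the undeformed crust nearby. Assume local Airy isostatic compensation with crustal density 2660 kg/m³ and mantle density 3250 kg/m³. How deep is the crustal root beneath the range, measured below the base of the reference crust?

For local isostatic compensation: the weight of the topography is balanced by the buoyancy of the root, ρ_c h = (ρ_m − ρ_c) r.
r = h · ρ_c / (ρ_m − ρ_c) = 3.38 km × 2660 / (3250 − 2660) = 15.2 km.

15.2 km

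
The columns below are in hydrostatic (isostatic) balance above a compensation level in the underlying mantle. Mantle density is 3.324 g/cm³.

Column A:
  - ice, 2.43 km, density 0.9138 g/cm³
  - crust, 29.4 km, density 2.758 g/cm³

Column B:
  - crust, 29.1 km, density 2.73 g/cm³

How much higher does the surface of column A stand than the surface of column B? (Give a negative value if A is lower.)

For any compensation level in the mantle, the mantle terms cancel and isostasy reduces to e = (Σt_A − Σt_B) − (Σ(ρt)_A − Σ(ρt)_B) / ρ_m.
Σt_A = 31.83 km; Σt_B = 29.1 km; Σ(ρt)_A = 83.305734; Σ(ρt)_B = 79.443 (in km·g/cm³).
e = (31.83 − 29.1) − (83.305734 − 79.443) / 3.324 = 1.57 km.

1.57 km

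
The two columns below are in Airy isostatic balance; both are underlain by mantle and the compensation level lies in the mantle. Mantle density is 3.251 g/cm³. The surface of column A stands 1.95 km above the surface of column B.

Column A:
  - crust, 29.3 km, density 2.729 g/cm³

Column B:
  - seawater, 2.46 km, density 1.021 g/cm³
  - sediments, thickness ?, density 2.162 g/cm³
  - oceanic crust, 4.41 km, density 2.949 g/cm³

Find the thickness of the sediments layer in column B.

Take the compensation level at the base of the deeper column (depth z_c below the surface of column A) and equate Σ ρ_i t_i down to z_c; mantle fills any gap and the z_c terms cancel.
Column A: 29.3×2.729 + (z_c − 29.3)×3.251
Column B: 1.95×0 + 2.46×1.021 + x×2.162 + 4.41×2.949 + (z_c − 1.95 − 6.87 − x)×3.251
The z_c×3.251 term appears on both sides and cancels. Collect the known terms of each column as K = Σ(ρt)_known − 3.251 × (depth of known layers): K_A = 79.9597 − 3.251×29.3 = −15.2946; K_B = 15.51675 − 3.251×(1.95 + 6.87) = −13.15707.
Balance: K_A = K_B − x×(3.251 − 2.162), so x = (K_B − K_A)/(3.251 − 2.162) = 2.13753/1.089 = 1.96 km.

1.96 km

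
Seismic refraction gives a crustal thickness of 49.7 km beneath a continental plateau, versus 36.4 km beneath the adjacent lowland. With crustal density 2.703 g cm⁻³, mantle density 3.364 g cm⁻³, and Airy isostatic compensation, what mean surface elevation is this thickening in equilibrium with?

Excess crust Δ = 49.7 km − 36.4 km = 13.3 km, split between elevation h and root r with h + r = Δ.
Airy balance ρ_c h = (ρ_m − ρ_c) r gives r = h ρ_c/(ρ_m − ρ_c), so h (1 + ρ_c/(ρ_m − ρ_c)) = Δ, i.e. h = Δ (ρ_m − ρ_c)/ρ_m.
h = 13.3 km × 0.661/3.364 = 2.61 km.

2.61 km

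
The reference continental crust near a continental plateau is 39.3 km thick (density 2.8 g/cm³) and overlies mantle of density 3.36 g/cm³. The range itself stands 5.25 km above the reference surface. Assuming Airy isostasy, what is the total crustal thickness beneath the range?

70.8 km

Root depth r = h ρ_c / (ρ_m − ρ_c) = 5.25 km × 2.8 / 0.56 = 26.25 km.
Total thickness = T + h + r = 39.3 km + 5.25 km + 26.25 km = 70.8 km.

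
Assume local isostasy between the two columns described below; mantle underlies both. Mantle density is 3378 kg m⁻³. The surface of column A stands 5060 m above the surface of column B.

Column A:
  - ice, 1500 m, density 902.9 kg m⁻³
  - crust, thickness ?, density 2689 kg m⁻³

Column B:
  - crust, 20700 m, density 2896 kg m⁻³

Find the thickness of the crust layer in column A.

33900 m

Take the compensation level at the base of the deeper column (depth z_c below the surface of column A) and equate Σ ρ_i t_i down to z_c; mantle fills any gap and the z_c terms cancel.
Column A: 1500×902.9 + x×2689 + (z_c − 1500 − x)×3378
Column B: 5060×0 + 20700×2896 + (z_c − 5060 − 20700)×3378
The z_c×3378 term appears on both sides and cancels. Collect the known terms of each column as K = Σ(ρt)_known − 3378 × (depth of known layers): K_A = 1354350 − 3378×1500 = −3712650; K_B = 59947200 − 3378×(5060 + 20700) = −27070080.
Balance: K_A − x×(3378 − 2689) = K_B, so x = (K_A − K_B)/(3378 − 2689) = 23357400/689 = 33900 m.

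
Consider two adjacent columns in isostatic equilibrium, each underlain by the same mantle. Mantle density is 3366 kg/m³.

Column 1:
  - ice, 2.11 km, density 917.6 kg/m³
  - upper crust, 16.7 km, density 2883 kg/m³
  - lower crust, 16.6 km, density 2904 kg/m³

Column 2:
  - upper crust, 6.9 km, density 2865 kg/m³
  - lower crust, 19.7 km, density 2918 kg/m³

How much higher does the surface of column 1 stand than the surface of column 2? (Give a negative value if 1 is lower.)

2.56 km

For any compensation level in the mantle, the mantle terms cancel and isostasy reduces to e = (Σt_1 − Σt_2) − (Σ(ρt)_1 − Σ(ρt)_2) / ρ_m.
Σt_1 = 35.41 km; Σt_2 = 26.6 km; Σ(ρt)_1 = 98288.636; Σ(ρt)_2 = 77253.1 (in km·kg/m³).
e = (35.41 − 26.6) − (98288.636 − 77253.1) / 3366 = 2.56 km.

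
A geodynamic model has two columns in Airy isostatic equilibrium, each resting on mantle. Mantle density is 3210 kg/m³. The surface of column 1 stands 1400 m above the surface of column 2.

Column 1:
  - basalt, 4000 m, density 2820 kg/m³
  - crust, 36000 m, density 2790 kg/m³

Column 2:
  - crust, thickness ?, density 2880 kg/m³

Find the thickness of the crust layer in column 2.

36900 m

Take the compensation level at the base of the deeper column (depth z_c below the surface of column 1) and equate Σ ρ_i t_i down to z_c; mantle fills any gap and the z_c terms cancel.
Column 1: 4000×2820 + 36000×2790 + (z_c − 40000)×3210
Column 2: 1400×0 + x×2880 + (z_c − 1400 − 0 − x)×3210
The z_c×3210 term appears on both sides and cancels. Collect the known terms of each column as K = Σ(ρt)_known − 3210 × (depth of known layers): K_1 = 111720000 − 3210×40000 = −16680000; K_2 = 0 − 3210×(1400 + 0) = −4494000.
Balance: K_1 = K_2 − x×(3210 − 2880), so x = (K_2 − K_1)/(3210 − 2880) = 12186000/330 = 36900 m.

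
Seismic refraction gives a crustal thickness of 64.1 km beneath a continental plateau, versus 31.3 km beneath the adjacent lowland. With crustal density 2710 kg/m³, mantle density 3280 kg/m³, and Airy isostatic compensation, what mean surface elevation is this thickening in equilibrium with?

5.7 km

Excess crust Δ = 64.1 km − 31.3 km = 32.8 km, split between elevation h and root r with h + r = Δ.
Airy balance ρ_c h = (ρ_m − ρ_c) r gives r = h ρ_c/(ρ_m − ρ_c), so h (1 + ρ_c/(ρ_m − ρ_c)) = Δ, i.e. h = Δ (ρ_m − ρ_c)/ρ_m.
h = 32.8 km × 570/3280 = 5.7 km.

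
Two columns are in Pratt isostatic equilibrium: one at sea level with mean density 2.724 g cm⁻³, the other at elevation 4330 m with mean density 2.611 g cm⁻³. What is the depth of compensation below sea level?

100000 m

ρ_ref D = ρ (D + h) → D (ρ_ref − ρ) = ρ h.
D = ρ h/(ρ_ref − ρ) = 2.611 × 4330 m/(2.724 − 2.611) = 100000 m.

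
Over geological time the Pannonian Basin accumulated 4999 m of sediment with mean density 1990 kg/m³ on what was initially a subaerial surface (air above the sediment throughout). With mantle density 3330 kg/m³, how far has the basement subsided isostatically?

2990 m

Subaerial load: s = t ρ_sed / ρ_m = 4999 m × 1990/3330 = 2990 m.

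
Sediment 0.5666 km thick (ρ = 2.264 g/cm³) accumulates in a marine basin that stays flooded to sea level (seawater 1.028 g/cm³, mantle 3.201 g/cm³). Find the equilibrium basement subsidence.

Submarine loading: the sediment displaces seawater, and the subsidence is in turn flooded, so s (ρ_m − ρ_w) = t (ρ_sed − ρ_w).
s = 0.5666 km × (2.264 − 1.028) / (3.201 − 1.028) = 0.322 km.

0.322 km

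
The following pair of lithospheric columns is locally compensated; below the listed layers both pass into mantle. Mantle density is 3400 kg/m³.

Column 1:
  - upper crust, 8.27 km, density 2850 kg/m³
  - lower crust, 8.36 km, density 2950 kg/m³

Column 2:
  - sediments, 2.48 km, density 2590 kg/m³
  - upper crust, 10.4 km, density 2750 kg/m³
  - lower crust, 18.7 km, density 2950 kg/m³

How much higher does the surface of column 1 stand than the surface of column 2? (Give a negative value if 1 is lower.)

For any compensation level in the mantle, the mantle terms cancel and isostasy reduces to e = (Σt_1 − Σt_2) − (Σ(ρt)_1 − Σ(ρt)_2) / ρ_m.
Σt_1 = 16.63 km; Σt_2 = 31.58 km; Σ(ρt)_1 = 48231.5; Σ(ρt)_2 = 90188.2 (in km·kg/m³).
e = (16.63 − 31.58) − (48231.5 − 90188.2) / 3400 = −2.61 km.

−2.61 km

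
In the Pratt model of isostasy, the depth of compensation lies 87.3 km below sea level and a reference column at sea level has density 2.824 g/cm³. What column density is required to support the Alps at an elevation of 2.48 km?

Pratt balance: ρ_ref D = ρ (D + h).
ρ = ρ_ref D/(D + h) = 2.824 × 87.3 km/(87.3 km + 2.48 km) = 2.75 g/cm³.

2.75 g/cm³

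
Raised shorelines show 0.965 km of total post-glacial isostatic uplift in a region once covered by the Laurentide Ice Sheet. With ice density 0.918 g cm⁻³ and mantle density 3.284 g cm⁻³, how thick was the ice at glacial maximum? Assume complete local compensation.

u = t ρ_ice/ρ_m → t = u ρ_m/ρ_ice = 0.965 km × 3.284/0.918 = 3.45 km.

3.45 km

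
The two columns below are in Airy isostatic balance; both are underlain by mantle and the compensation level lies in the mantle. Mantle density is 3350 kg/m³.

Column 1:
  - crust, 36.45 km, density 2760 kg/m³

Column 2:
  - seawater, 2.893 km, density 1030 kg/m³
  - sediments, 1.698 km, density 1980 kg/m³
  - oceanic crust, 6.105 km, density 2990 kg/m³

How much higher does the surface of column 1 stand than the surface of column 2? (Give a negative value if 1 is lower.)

For any compensation level in the mantle, the mantle terms cancel and isostasy reduces to e = (Σt_1 − Σt_2) − (Σ(ρt)_1 − Σ(ρt)_2) / ρ_m.
Σt_1 = 36.45 km; Σt_2 = 10.696 km; Σ(ρt)_1 = 100602; Σ(ρt)_2 = 24595.78 (in km·kg/m³).
e = (36.45 − 10.696) − (100602 − 24595.78) / 3350 = 3.07 km.

3.07 km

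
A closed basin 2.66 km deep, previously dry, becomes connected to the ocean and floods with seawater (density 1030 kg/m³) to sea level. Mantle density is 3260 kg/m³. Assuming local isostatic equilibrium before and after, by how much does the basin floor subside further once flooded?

1.23 km

After flooding the water column is d + s deep. Its weight must equal the weight of mantle displaced by the extra subsidence s: (d + s) ρ_w = s ρ_m.
s = d ρ_w / (ρ_m − ρ_w) = 2.66 km × 1030/(3260 − 1030) = 1.23 km.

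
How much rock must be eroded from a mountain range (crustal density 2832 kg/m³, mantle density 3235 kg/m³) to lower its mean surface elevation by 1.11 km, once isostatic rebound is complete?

8.91 km

Net drop Δ = e − u = e − e ρ_c/ρ_m = e (ρ_m − ρ_c)/ρ_m.
e = Δ ρ_m/(ρ_m − ρ_c) = 1.11 km × 3235/403 = 8.91 km.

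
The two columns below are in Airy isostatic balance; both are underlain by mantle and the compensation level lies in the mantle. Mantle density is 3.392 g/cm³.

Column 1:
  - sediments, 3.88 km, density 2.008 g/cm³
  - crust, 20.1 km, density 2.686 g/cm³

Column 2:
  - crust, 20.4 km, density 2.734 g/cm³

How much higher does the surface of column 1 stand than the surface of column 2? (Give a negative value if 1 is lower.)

1.81 km

For any compensation level in the mantle, the mantle terms cancel and isostasy reduces to e = (Σt_1 − Σt_2) − (Σ(ρt)_1 − Σ(ρt)_2) / ρ_m.
Σt_1 = 23.98 km; Σt_2 = 20.4 km; Σ(ρt)_1 = 61.77964; Σ(ρt)_2 = 55.7736 (in km·g/cm³).
e = (23.98 − 20.4) − (61.77964 − 55.7736) / 3.392 = 1.81 km.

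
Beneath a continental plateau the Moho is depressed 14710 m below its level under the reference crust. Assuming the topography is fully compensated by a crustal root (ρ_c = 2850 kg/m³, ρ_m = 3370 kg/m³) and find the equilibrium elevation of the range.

2680 m

Equating mass per unit area of the two columns: ρ_c h = (ρ_m − ρ_c) r.
h = r (ρ_m − ρ_c) / ρ_c = 14710 m × (3370 − 2850) / 2850 = 2680 m.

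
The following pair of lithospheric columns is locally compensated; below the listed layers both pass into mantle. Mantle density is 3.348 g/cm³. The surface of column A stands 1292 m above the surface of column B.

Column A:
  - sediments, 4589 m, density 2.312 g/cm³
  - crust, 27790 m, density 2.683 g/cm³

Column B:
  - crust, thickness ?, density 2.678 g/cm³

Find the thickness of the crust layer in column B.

Take the compensation level at the base of the deeper column (depth z_c below the surface of column A) and equate Σ ρ_i t_i down to z_c; mantle fills any gap and the z_c terms cancel.
Column A: 4589×2.312 + 27790×2.683 + (z_c − 32379)×3.348
Column B: 1292×0 + x×2.678 + (z_c − 1292 − 0 − x)×3.348
The z_c×3.348 term appears on both sides and cancels. Collect the known terms of each column as K = Σ(ρt)_known − 3.348 × (depth of known layers): K_A = 85170.338 − 3.348×32379 = −23234.554; K_B = 0 − 3.348×(1292 + 0) = −4325.616.
Balance: K_A = K_B − x×(3.348 − 2.678), so x = (K_B − K_A)/(3.348 − 2.678) = 18908.9/0.67 = 28200 m.

28200 m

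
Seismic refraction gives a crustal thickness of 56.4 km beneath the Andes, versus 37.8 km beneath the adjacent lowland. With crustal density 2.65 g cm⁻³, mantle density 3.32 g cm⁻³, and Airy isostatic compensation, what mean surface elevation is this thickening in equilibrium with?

3.75 km

Excess crust Δ = 56.4 km − 37.8 km = 18.6 km, split between elevation h and root r with h + r = Δ.
Airy balance ρ_c h = (ρ_m − ρ_c) r gives r = h ρ_c/(ρ_m − ρ_c), so h (1 + ρ_c/(ρ_m − ρ_c)) = Δ, i.e. h = Δ (ρ_m − ρ_c)/ρ_m.
h = 18.6 km × 0.67/3.32 = 3.75 km.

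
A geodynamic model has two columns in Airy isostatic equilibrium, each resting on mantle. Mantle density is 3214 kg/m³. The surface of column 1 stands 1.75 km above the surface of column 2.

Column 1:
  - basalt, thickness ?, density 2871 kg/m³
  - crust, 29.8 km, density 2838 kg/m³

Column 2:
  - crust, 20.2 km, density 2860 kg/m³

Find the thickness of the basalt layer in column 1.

Take the compensation level at the base of the deeper column (depth z_c below the surface of column 1) and equate Σ ρ_i t_i down to z_c; mantle fills any gap and the z_c terms cancel.
Column 1: x×2871 + 29.8×2838 + (z_c − 29.8 − x)×3214
Column 2: 1.75×0 + 20.2×2860 + (z_c − 1.75 − 20.2)×3214
The z_c×3214 term appears on both sides and cancels. Collect the known terms of each column as K = Σ(ρt)_known − 3214 × (depth of known layers): K_1 = 84572.4 − 3214×29.8 = −11204.8; K_2 = 57772 − 3214×(1.75 + 20.2) = −12775.3.
Balance: K_1 − x×(3214 − 2871) = K_2, so x = (K_1 − K_2)/(3214 − 2871) = 1570.5/343 = 4.58 km.

4.58 km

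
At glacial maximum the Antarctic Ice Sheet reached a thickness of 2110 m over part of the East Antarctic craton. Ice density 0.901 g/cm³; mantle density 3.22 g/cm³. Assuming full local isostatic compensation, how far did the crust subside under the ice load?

For local isostatic compensation: the ice load ρ_ice t is balanced by mantle displaced below, ρ_m s.
s = t ρ_ice / ρ_m = 2110 m × 0.901/3.22 = 590 m.

590 m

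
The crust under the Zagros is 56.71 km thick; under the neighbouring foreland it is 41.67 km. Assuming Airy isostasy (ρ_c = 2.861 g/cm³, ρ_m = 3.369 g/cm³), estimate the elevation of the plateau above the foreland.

2.27 km

Excess crust Δ = 56.71 km − 41.67 km = 15.04 km, split between elevation h and root r with h + r = Δ.
Airy balance ρ_c h = (ρ_m − ρ_c) r gives r = h ρ_c/(ρ_m − ρ_c), so h (1 + ρ_c/(ρ_m − ρ_c)) = Δ, i.e. h = Δ (ρ_m − ρ_c)/ρ_m.
h = 15.04 km × 0.508/3.369 = 2.27 km.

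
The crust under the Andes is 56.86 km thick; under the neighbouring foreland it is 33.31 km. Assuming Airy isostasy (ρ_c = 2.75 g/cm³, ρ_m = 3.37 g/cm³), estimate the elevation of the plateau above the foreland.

4.33 km

Excess crust Δ = 56.86 km − 33.31 km = 23.55 km, split between elevation h and root r with h + r = Δ.
Airy balance ρ_c h = (ρ_m − ρ_c) r gives r = h ρ_c/(ρ_m − ρ_c), so h (1 + ρ_c/(ρ_m − ρ_c)) = Δ, i.e. h = Δ (ρ_m − ρ_c)/ρ_m.
h = 23.55 km × 0.62/3.37 = 4.33 km.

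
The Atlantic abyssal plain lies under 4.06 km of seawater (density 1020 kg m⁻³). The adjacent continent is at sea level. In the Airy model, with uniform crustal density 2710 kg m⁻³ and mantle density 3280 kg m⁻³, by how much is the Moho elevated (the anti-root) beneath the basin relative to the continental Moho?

In Airy isostatic equilibrium: replacing crust with seawater at the top is compensated by replacing crust with mantle at the base: d (ρ_c − ρ_w) = a (ρ_m − ρ_c).
a = d (ρ_c − ρ_w)/(ρ_m − ρ_c) = 4.06 km × 1690/570 = 12 km.

12 km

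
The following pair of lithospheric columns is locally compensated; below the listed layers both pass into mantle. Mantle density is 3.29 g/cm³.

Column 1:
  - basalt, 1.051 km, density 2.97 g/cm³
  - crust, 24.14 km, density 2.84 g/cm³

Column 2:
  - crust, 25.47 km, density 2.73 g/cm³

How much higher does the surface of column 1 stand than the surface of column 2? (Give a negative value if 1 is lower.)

−0.931 km

For any compensation level in the mantle, the mantle terms cancel and isostasy reduces to e = (Σt_1 − Σt_2) − (Σ(ρt)_1 − Σ(ρt)_2) / ρ_m.
Σt_1 = 25.191 km; Σt_2 = 25.47 km; Σ(ρt)_1 = 71.67907; Σ(ρt)_2 = 69.5331 (in km·g/cm³).
e = (25.191 − 25.47) − (71.67907 − 69.5331) / 3.29 = −0.931 km.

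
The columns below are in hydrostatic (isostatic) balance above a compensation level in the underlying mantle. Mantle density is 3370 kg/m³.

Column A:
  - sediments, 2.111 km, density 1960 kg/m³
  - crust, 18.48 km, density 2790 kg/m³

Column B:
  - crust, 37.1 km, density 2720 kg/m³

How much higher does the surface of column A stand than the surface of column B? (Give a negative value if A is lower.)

−3.09 km

For any compensation level in the mantle, the mantle terms cancel and isostasy reduces to e = (Σt_A − Σt_B) − (Σ(ρt)_A − Σ(ρt)_B) / ρ_m.
Σt_A = 20.591 km; Σt_B = 37.1 km; Σ(ρt)_A = 55696.76; Σ(ρt)_B = 100912 (in km·kg/m³).
e = (20.591 − 37.1) − (55696.76 − 100912) / 3370 = −3.09 km.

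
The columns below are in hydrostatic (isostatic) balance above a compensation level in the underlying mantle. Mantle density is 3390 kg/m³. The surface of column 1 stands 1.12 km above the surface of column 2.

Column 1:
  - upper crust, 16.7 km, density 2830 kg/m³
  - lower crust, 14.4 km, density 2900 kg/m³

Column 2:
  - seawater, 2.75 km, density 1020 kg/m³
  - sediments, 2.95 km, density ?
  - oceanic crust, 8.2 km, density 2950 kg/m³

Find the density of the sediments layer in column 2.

Take the compensation level at the base of the deeper column (depth z_c below the surface of column 1) and equate Σ ρ_i t_i down to z_c; mantle fills any gap and the z_c terms cancel.
Column 1: 16.7×2830 + 14.4×2900 + (z_c − 31.1)×3390
Column 2: 1.12×0 + 2.75×1020 + 2.95×ρ + 8.2×2950 + (z_c − 1.12 − 13.9)×3390
The z_c×3390 term appears on both sides and cancels. Collect the known terms of each column as K = Σ(ρt)_known − 3390 × (depth of known layers): K_1 = 89021 − 3390×31.1 = −16408; K_2 = 26995 − 3390×(1.12 + 13.9) = −23922.8.
Balance: K_1 = K_2 + 2.95×ρ, so ρ = (K_1 − K_2)/2.95 = 7514.8/2.95 = 2550 kg/m³.

2550 kg/m³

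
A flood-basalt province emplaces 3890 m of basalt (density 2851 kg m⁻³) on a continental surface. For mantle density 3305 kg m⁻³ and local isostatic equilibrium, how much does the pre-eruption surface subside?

Subaerial loading: s = t ρ_load / ρ_m.
s = 3890 m × 2851/3305 = 3360 m.

3360 m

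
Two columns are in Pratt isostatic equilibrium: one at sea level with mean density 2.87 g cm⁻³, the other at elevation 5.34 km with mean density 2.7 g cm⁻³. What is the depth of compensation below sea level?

ρ_ref D = ρ (D + h) → D (ρ_ref − ρ) = ρ h.
D = ρ h/(ρ_ref − ρ) = 2.7 × 5.34 km/(2.87 − 2.7) = 84.8 km.

84.8 km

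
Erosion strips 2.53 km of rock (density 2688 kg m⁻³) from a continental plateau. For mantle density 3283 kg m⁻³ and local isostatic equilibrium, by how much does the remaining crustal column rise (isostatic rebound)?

Unloading: uplift u = e ρ_c/ρ_m = 2.53 km × 2688/3283 = 2.07 km.

2.07 km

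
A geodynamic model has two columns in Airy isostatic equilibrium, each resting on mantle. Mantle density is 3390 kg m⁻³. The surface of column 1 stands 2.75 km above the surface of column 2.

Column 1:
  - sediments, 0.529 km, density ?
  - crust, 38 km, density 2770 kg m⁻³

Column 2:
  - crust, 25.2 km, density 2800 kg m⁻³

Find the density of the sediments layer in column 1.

2200 kg m⁻³

Take the compensation level at the base of the deeper column (depth z_c below the surface of column 1) and equate Σ ρ_i t_i down to z_c; mantle fills any gap and the z_c terms cancel.
Column 1: 0.529×ρ + 38×2770 + (z_c − 38.529)×3390
Column 2: 2.75×0 + 25.2×2800 + (z_c − 2.75 − 25.2)×3390
The z_c×3390 term appears on both sides and cancels. Collect the known terms of each column as K = Σ(ρt)_known − 3390 × (depth of known layers): K_1 = 105260 − 3390×38.529 = −25353.31; K_2 = 70560 − 3390×(2.75 + 25.2) = −24190.5.
Balance: K_1 + 0.529×ρ = K_2, so ρ = (K_2 − K_1)/0.529 = 1162.81/0.529 = 2200 kg m⁻³.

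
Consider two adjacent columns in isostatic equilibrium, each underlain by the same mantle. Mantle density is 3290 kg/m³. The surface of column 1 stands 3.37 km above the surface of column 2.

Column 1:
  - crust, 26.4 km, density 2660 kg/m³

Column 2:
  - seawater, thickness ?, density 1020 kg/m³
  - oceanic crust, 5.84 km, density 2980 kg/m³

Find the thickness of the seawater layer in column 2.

1.65 km

Take the compensation level at the base of the deeper column (depth z_c below the surface of column 1) and equate Σ ρ_i t_i down to z_c; mantle fills any gap and the z_c terms cancel.
Column 1: 26.4×2660 + (z_c − 26.4)×3290
Column 2: 3.37×0 + x×1020 + 5.84×2980 + (z_c − 3.37 − 5.84 − x)×3290
The z_c×3290 term appears on both sides and cancels. Collect the known terms of each column as K = Σ(ρt)_known − 3290 × (depth of known layers): K_1 = 70224 − 3290×26.4 = −16632; K_2 = 17403.2 − 3290×(3.37 + 5.84) = −12897.7.
Balance: K_1 = K_2 − x×(3290 − 1020), so x = (K_2 − K_1)/(3290 − 1020) = 3734.3/2270 = 1.65 km.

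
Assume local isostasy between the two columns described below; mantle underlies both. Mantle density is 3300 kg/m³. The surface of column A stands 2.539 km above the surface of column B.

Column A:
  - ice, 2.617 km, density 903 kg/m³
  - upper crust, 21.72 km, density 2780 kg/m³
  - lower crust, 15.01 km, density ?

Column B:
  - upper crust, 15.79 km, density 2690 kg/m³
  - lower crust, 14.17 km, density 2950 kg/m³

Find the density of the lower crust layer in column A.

2940 kg/m³

Take the compensation level at the base of the deeper column (depth z_c below the surface of column A) and equate Σ ρ_i t_i down to z_c; mantle fills any gap and the z_c terms cancel.
Column A: 2.617×903 + 21.72×2780 + 15.01×ρ + (z_c − 39.347)×3300
Column B: 2.539×0 + 15.79×2690 + 14.17×2950 + (z_c − 2.539 − 29.96)×3300
The z_c×3300 term appears on both sides and cancels. Collect the known terms of each column as K = Σ(ρt)_known − 3300 × (depth of known layers): K_A = 62744.751 − 3300×39.347 = −67100.349; K_B = 84276.6 − 3300×(2.539 + 29.96) = −22970.1.
Balance: K_A + 15.01×ρ = K_B, so ρ = (K_B − K_A)/15.01 = 44130.2/15.01 = 2940 kg/m³.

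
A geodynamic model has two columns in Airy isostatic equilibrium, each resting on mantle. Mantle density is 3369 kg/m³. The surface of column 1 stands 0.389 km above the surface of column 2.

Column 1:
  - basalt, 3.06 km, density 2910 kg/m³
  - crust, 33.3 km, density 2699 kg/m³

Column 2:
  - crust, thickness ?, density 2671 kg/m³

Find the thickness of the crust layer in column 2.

32.1 km

Take the compensation level at the base of the deeper column (depth z_c below the surface of column 1) and equate Σ ρ_i t_i down to z_c; mantle fills any gap and the z_c terms cancel.
Column 1: 3.06×2910 + 33.3×2699 + (z_c − 36.36)×3369
Column 2: 0.389×0 + x×2671 + (z_c − 0.389 − 0 − x)×3369
The z_c×3369 term appears on both sides and cancels. Collect the known terms of each column as K = Σ(ρt)_known − 3369 × (depth of known layers): K_1 = 98781.3 − 3369×36.36 = −23715.54; K_2 = 0 − 3369×(0.389 + 0) = −1310.541.
Balance: K_1 = K_2 − x×(3369 − 2671), so x = (K_2 − K_1)/(3369 − 2671) = 22405/698 = 32.1 km.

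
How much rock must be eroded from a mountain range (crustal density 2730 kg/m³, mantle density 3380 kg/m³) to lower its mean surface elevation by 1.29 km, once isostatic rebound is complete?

Net drop Δ = e − u = e − e ρ_c/ρ_m = e (ρ_m − ρ_c)/ρ_m.
e = Δ ρ_m/(ρ_m − ρ_c) = 1.29 km × 3380/650 = 6.71 km.

6.71 km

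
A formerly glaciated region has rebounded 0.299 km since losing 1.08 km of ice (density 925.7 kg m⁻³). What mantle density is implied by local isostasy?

ρ_m = ρ_ice t / u = 925.7 × 1.08 km/0.299 km = 3340 kg m⁻³.

3340 kg m⁻³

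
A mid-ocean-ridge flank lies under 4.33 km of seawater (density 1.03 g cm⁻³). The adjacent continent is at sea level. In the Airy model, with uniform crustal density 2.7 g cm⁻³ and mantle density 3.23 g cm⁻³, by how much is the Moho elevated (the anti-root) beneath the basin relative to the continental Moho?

In Airy isostatic equilibrium: replacing crust with seawater at the top is compensated by replacing crust with mantle at the base: d (ρ_c − ρ_w) = a (ρ_m − ρ_c).
a = d (ρ_c − ρ_w)/(ρ_m − ρ_c) = 4.33 km × 1.67/0.53 = 13.6 km.

13.6 km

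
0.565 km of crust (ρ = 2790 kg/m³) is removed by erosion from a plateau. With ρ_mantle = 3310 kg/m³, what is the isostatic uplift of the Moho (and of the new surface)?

Unloading: uplift u = e ρ_c/ρ_m = 0.565 km × 2790/3310 = 0.476 km.

0.476 km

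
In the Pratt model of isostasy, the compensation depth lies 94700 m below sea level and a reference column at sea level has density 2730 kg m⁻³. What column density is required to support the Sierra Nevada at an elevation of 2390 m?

Pratt balance: ρ_ref D = ρ (D + h).
ρ = ρ_ref D/(D + h) = 2730 × 94700 m/(94700 m + 2390 m) = 2660 kg m⁻³.

2660 kg m⁻³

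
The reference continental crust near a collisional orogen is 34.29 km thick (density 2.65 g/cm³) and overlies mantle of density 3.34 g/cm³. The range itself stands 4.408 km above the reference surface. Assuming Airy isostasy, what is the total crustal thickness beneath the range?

Root depth r = h ρ_c / (ρ_m − ρ_c) = 4.408 km × 2.65 / 0.69 = 16.93 km.
Total thickness = T + h + r = 34.29 km + 4.408 km + 16.93 km = 55.6 km.

55.6 km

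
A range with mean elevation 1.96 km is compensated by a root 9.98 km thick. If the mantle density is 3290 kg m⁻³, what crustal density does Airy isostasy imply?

2750 kg m⁻³

ρ_c h = (ρ_m − ρ_c) r → ρ_c (h + r) = ρ_m r → ρ_c = ρ_m r / (h + r).
ρ_c = 3290 × 9.98 km / (1.96 km + 9.98 km) = 2750 kg m⁻³.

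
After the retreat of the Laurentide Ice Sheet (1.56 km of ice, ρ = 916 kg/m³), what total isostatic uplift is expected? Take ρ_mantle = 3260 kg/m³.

Removing the load lets mantle flow back in; uplift u satisfies ρ_ice t = ρ_m u.
u = t ρ_ice/ρ_m = 1.56 km × 916/3260 = 0.438 km.

0.438 km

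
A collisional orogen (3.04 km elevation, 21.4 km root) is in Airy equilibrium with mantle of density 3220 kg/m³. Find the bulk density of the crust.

ρ_c h = (ρ_m − ρ_c) r → ρ_c (h + r) = ρ_m r → ρ_c = ρ_m r / (h + r).
ρ_c = 3220 × 21.4 km / (3.04 km + 21.4 km) = 2820 kg/m³.

2820 kg/m³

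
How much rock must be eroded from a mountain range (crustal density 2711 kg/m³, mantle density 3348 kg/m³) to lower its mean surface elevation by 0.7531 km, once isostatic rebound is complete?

3.96 km

Net drop Δ = e − u = e − e ρ_c/ρ_m = e (ρ_m − ρ_c)/ρ_m.
e = Δ ρ_m/(ρ_m − ρ_c) = 0.7531 km × 3348/637 = 3.96 km.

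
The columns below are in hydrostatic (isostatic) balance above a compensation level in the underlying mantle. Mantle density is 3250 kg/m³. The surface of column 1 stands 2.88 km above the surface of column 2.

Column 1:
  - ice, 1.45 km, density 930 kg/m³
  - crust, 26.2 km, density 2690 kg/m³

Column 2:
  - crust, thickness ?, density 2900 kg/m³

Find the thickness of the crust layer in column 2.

Take the compensation level at the base of the deeper column (depth z_c below the surface of column 1) and equate Σ ρ_i t_i down to z_c; mantle fills any gap and the z_c terms cancel.
Column 1: 1.45×930 + 26.2×2690 + (z_c − 27.65)×3250
Column 2: 2.88×0 + x×2900 + (z_c − 2.88 − 0 − x)×3250
The z_c×3250 term appears on both sides and cancels. Collect the known terms of each column as K = Σ(ρt)_known − 3250 × (depth of known layers): K_1 = 71826.5 − 3250×27.65 = −18036; K_2 = 0 − 3250×(2.88 + 0) = −9360.
Balance: K_1 = K_2 − x×(3250 − 2900), so x = (K_2 − K_1)/(3250 − 2900) = 8676/350 = 24.8 km.

24.8 km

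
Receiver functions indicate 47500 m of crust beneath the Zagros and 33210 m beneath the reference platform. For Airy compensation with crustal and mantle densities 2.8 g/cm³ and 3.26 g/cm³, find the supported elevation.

Excess crust Δ = 47500 m − 33210 m = 14290 m, split between elevation h and root r with h + r = Δ.
Airy balance ρ_c h = (ρ_m − ρ_c) r gives r = h ρ_c/(ρ_m − ρ_c), so h (1 + ρ_c/(ρ_m − ρ_c)) = Δ, i.e. h = Δ (ρ_m − ρ_c)/ρ_m.
h = 14290 m × 0.46/3.26 = 2020 m.

2020 m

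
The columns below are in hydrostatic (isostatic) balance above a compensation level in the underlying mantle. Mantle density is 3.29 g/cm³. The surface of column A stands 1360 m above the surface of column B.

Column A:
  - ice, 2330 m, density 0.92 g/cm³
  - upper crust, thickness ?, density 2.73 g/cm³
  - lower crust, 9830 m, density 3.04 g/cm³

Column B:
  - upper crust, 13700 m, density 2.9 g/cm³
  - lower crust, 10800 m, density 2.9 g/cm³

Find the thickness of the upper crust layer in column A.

10800 m

Take the compensation level at the base of the deeper column (depth z_c below the surface of column A) and equate Σ ρ_i t_i down to z_c; mantle fills any gap and the z_c terms cancel.
Column A: 2330×0.92 + x×2.73 + 9830×3.04 + (z_c − 12160 − x)×3.29
Column B: 1360×0 + 13700×2.9 + 10800×2.9 + (z_c − 1360 − 24500)×3.29
The z_c×3.29 term appears on both sides and cancels. Collect the known terms of each column as K = Σ(ρt)_known − 3.29 × (depth of known layers): K_A = 32026.8 − 3.29×12160 = −7979.6; K_B = 71050 − 3.29×(1360 + 24500) = −14029.4.
Balance: K_A − x×(3.29 − 2.73) = K_B, so x = (K_A − K_B)/(3.29 − 2.73) = 6049.8/0.56 = 10800 m.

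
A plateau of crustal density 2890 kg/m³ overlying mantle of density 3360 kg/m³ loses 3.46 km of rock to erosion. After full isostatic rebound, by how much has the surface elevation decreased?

Rebound u = e ρ_c/ρ_m = 3.46 km × 2890/3360 = 2.976 km.
Net surface drop = e − u = 3.46 km − 2.976 km = e (ρ_m − ρ_c)/ρ_m = 0.484 km.

0.484 km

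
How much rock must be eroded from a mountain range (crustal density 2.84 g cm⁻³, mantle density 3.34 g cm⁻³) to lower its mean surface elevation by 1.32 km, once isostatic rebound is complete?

8.82 km

Net drop Δ = e − u = e − e ρ_c/ρ_m = e (ρ_m − ρ_c)/ρ_m.
e = Δ ρ_m/(ρ_m − ρ_c) = 1.32 km × 3.34/0.5 = 8.82 km.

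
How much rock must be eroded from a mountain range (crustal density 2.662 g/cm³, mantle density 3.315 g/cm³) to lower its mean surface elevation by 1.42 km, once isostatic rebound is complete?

Net drop Δ = e − u = e − e ρ_c/ρ_m = e (ρ_m − ρ_c)/ρ_m.
e = Δ ρ_m/(ρ_m − ρ_c) = 1.42 km × 3.315/0.653 = 7.21 km.

7.21 km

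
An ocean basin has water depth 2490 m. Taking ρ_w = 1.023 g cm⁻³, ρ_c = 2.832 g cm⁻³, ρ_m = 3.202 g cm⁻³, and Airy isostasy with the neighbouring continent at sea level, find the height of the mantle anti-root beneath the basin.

Isostatic balance requires: replacing crust with seawater at the top is compensated by replacing crust with mantle at the base: d (ρ_c − ρ_w) = a (ρ_m − ρ_c).
a = d (ρ_c − ρ_w)/(ρ_m − ρ_c) = 2490 m × 1.809/0.37 = 12200 m.

12200 m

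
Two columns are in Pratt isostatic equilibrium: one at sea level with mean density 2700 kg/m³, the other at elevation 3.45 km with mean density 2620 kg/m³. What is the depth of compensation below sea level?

113 km

ρ_ref D = ρ (D + h) → D (ρ_ref − ρ) = ρ h.
D = ρ h/(ρ_ref − ρ) = 2620 × 3.45 km/(2700 − 2620) = 113 km.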